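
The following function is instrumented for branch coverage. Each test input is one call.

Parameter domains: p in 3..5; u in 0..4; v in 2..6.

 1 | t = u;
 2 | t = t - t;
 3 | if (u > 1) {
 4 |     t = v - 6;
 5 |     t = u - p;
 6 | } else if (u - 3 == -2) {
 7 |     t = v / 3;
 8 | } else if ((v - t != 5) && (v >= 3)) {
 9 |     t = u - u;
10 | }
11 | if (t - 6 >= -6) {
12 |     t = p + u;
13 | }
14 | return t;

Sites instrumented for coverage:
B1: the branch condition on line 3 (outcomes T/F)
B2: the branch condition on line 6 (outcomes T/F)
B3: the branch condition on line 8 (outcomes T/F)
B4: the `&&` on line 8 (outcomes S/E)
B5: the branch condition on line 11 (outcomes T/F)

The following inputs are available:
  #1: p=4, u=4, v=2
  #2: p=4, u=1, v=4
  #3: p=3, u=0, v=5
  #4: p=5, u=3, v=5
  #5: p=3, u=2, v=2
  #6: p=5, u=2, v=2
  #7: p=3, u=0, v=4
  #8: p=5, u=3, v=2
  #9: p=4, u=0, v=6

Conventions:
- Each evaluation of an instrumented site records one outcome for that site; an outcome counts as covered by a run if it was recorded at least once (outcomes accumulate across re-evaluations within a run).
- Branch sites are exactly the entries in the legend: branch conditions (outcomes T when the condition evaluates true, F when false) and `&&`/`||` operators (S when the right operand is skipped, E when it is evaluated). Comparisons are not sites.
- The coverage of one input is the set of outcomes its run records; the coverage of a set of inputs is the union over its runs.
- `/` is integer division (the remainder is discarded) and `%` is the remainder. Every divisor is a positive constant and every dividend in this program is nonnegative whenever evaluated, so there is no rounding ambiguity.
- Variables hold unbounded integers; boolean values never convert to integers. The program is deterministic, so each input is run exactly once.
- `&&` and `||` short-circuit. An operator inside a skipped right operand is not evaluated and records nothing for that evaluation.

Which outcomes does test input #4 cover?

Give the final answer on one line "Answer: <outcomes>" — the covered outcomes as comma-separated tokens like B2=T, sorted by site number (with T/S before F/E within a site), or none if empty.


Simulating input #4 (p=5, u=3, v=5) step by step:
  B1->T, B5->F
deduplicating events, the covered set is: B1=T, B5=F
Answer: B1=T, B5=F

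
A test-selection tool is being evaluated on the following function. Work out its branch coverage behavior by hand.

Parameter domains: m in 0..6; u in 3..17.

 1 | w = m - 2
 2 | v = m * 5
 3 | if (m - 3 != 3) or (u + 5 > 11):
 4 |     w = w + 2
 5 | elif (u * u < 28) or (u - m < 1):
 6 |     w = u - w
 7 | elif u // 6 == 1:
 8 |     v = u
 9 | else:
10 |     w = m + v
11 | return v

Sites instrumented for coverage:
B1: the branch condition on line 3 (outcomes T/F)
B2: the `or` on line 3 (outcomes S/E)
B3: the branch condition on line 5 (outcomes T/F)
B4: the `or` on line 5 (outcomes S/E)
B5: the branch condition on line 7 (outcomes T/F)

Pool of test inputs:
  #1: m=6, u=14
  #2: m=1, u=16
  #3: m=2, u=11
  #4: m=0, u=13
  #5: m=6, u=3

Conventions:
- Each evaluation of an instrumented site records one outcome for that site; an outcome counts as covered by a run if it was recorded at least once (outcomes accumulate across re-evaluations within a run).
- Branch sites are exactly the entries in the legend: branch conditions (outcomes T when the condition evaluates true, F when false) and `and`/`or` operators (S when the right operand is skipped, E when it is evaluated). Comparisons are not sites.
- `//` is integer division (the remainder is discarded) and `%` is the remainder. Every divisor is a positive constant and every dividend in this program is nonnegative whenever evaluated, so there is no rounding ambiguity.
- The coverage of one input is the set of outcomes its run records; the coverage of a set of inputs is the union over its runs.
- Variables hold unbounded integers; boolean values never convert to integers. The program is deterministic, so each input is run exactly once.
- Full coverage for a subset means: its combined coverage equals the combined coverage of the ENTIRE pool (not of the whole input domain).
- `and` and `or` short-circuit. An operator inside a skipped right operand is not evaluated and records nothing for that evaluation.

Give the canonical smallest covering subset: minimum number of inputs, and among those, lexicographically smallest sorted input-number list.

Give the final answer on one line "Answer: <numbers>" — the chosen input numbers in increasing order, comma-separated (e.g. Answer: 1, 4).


input #1 (m=6, u=14): covers B1=T, B2=E
input #2 (m=1, u=16): covers B1=T, B2=S
input #3 (m=2, u=11): covers B1=T, B2=S
input #4 (m=0, u=13): covers B1=T, B2=S
input #5 (m=6, u=3): covers B1=F, B2=E, B3=T, B4=S
together the pool reaches 6 outcomes: B1=T, B1=F, B2=S, B2=E, B3=T, B4=S
every size-1 subset falls short of the 6 outcomes (best: 4/6)
the canonical winner is {2, 5}: size 2, full 6-outcome coverage, earliest index list among size-2 covers
Answer: 2, 5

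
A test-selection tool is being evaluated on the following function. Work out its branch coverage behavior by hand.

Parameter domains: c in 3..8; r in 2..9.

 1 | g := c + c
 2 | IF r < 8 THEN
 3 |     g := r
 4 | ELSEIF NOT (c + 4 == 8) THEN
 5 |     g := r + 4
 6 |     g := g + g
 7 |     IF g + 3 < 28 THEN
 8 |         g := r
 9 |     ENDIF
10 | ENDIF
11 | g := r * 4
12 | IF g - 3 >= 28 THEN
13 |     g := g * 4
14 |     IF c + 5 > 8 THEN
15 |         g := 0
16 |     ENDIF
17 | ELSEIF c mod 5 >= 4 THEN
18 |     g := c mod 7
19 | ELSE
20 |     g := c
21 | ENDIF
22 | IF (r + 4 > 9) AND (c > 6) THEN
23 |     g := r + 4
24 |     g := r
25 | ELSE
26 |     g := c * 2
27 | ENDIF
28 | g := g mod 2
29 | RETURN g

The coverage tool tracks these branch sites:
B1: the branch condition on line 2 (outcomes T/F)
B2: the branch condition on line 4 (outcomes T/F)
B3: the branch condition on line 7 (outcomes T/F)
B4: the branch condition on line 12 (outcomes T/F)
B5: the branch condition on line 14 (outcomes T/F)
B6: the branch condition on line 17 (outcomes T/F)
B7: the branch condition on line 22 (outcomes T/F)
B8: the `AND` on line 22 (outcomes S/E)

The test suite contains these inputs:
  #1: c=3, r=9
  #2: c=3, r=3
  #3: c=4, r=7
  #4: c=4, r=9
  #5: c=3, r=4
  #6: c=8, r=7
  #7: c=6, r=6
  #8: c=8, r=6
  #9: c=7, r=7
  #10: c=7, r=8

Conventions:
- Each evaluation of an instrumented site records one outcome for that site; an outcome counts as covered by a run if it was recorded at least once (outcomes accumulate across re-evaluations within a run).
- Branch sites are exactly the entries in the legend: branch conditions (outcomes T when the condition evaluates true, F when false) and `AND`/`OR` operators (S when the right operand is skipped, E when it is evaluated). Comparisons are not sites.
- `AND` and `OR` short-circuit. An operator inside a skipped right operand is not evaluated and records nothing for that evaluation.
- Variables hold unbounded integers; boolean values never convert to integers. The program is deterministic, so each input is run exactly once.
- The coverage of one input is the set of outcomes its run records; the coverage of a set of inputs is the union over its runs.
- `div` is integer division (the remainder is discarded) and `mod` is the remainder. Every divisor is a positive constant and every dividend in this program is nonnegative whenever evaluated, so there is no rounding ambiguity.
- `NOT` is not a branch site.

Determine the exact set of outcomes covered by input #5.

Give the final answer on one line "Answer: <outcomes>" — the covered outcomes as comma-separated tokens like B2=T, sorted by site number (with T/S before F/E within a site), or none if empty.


Event log for input #5 (c=3, r=4):
  B1->T, B4->F, B6->F, B8->S, B7->F
as a set, this run covers: B1=T, B4=F, B6=F, B7=F, B8=S
Answer: B1=T, B4=F, B6=F, B7=F, B8=S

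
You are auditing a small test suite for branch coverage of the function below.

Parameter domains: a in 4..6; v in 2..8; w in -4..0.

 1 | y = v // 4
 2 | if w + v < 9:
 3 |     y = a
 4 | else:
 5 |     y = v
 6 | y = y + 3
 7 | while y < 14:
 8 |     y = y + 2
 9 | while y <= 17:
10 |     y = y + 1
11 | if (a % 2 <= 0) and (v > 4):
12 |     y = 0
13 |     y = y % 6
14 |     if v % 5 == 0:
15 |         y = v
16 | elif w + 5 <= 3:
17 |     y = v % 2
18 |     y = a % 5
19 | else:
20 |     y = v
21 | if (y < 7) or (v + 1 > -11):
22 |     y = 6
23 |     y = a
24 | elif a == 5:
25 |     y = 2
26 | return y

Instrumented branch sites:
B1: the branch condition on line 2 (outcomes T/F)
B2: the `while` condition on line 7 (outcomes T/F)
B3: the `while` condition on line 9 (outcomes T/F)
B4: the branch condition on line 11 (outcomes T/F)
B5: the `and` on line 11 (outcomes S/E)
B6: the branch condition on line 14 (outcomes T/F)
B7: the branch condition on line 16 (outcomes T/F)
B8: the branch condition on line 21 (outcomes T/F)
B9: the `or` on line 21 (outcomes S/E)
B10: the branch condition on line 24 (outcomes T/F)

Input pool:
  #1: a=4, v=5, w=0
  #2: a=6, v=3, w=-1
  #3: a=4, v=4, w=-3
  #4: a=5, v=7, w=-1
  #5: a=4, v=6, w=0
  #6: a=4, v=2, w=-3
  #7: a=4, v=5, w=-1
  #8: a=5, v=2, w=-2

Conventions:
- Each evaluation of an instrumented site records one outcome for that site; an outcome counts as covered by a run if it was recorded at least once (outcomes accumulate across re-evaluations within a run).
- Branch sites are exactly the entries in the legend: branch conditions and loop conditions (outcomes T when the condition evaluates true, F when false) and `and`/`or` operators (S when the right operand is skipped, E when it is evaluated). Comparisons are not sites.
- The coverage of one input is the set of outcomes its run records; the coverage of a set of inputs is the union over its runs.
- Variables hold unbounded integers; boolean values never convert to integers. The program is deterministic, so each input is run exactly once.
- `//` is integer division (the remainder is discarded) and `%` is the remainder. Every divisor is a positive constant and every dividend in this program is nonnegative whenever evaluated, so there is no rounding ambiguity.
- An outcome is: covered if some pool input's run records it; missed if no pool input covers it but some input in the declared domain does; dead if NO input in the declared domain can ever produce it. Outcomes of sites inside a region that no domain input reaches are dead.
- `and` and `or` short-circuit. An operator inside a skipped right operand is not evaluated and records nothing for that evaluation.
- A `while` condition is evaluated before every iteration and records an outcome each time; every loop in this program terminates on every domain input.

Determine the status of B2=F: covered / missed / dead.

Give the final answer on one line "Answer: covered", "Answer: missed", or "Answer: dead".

B2=F is recorded by pool input(s) 1, 2, 3, 4, 5, 6, 7, 8 -> covered

Answer: covered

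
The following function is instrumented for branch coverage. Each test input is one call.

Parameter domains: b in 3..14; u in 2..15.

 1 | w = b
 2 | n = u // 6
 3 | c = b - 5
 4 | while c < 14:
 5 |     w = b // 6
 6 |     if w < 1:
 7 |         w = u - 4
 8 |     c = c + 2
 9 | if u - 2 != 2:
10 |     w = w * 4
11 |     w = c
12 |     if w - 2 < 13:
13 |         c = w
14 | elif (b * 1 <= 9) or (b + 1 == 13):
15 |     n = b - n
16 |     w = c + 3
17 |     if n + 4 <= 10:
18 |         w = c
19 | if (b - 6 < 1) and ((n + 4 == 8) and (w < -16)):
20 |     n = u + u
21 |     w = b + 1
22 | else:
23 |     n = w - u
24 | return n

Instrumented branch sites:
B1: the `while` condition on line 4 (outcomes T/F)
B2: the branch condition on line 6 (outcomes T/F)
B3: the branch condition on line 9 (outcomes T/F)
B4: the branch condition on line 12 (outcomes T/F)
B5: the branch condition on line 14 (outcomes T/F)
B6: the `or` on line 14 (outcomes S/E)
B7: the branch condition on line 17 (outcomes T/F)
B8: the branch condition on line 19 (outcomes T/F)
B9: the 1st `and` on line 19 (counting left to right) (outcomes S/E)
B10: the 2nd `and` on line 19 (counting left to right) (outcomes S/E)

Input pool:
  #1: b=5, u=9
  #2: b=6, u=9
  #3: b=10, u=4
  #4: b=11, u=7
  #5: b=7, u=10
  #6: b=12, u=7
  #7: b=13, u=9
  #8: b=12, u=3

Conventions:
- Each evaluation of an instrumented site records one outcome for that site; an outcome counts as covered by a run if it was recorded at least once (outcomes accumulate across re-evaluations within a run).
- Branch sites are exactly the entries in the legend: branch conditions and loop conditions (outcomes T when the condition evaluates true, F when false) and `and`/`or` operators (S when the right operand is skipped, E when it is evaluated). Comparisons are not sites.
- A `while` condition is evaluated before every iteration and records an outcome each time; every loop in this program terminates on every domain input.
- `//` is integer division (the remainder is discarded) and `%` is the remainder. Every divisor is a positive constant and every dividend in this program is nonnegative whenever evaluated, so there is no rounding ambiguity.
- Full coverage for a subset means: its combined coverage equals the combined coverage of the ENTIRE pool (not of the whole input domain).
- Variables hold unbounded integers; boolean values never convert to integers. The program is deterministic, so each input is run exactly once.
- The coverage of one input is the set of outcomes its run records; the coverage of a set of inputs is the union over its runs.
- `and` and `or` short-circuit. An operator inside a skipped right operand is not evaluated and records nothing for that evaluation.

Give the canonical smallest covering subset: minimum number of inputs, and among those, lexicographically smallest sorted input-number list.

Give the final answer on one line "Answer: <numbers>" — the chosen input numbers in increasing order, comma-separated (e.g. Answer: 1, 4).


#1 (b=5, u=9) -> B1->T, B2->T, B1->T, B2->T, B1->T, B2->T, B1->T, B2->T, B1->T, B2->T, B1->T, B2->T, B1->T, B2->T, ...; covered: B1=T, B1=F, B2=T, B3=T, B4=T, B8=F, B9=E, B10=S
#2 (b=6, u=9) -> B1->T, B2->F, B1->T, B2->F, B1->T, B2->F, B1->T, B2->F, B1->T, B2->F, B1->T, B2->F, B1->T, B2->F, ...; covered: B1=T, B1=F, B2=F, B3=T, B4=F, B8=F, B9=E, B10=S
#3 (b=10, u=4) -> B1->T, B2->F, B1->T, B2->F, B1->T, B2->F, B1->T, B2->F, B1->T, B2->F, B1->F, B3->F, B6->E, B5->F, ...; covered: B1=T, B1=F, B2=F, B3=F, B5=F, B6=E, B8=F, B9=S
#4 (b=11, u=7) -> B1->T, B2->F, B1->T, B2->F, B1->T, B2->F, B1->T, B2->F, B1->F, B3->T, B4->T, B9->S, B8->F; covered: B1=T, B1=F, B2=F, B3=T, B4=T, B8=F, B9=S
#5 (b=7, u=10) -> B1->T, B2->F, B1->T, B2->F, B1->T, B2->F, B1->T, B2->F, B1->T, B2->F, B1->T, B2->F, B1->F, B3->T, ...; covered: B1=T, B1=F, B2=F, B3=T, B4=T, B8=F, B9=S
#6 (b=12, u=7) -> B1->T, B2->F, B1->T, B2->F, B1->T, B2->F, B1->T, B2->F, B1->F, B3->T, B4->F, B9->S, B8->F; covered: B1=T, B1=F, B2=F, B3=T, B4=F, B8=F, B9=S
#7 (b=13, u=9) -> B1->T, B2->F, B1->T, B2->F, B1->T, B2->F, B1->F, B3->T, B4->T, B9->S, B8->F; covered: B1=T, B1=F, B2=F, B3=T, B4=T, B8=F, B9=S
#8 (b=12, u=3) -> B1->T, B2->F, B1->T, B2->F, B1->T, B2->F, B1->T, B2->F, B1->F, B3->T, B4->F, B9->S, B8->F; covered: B1=T, B1=F, B2=F, B3=T, B4=F, B8=F, B9=S
together the pool reaches 14 outcomes: B1=T, B1=F, B2=T, B2=F, B3=T, B3=F, B4=T, B4=F, B5=F, B6=E, B8=F, B9=S, B9=E, B10=S
checked all size-1 subsets: none covers 14 outcomes (max 8/14)
checked all size-2 subsets: none covers 14 outcomes (max 13/14)
at size 3, {1, 2, 3} reaches all 14 outcomes; every lexicographically earlier size-3 subset fails
Answer: 1, 2, 3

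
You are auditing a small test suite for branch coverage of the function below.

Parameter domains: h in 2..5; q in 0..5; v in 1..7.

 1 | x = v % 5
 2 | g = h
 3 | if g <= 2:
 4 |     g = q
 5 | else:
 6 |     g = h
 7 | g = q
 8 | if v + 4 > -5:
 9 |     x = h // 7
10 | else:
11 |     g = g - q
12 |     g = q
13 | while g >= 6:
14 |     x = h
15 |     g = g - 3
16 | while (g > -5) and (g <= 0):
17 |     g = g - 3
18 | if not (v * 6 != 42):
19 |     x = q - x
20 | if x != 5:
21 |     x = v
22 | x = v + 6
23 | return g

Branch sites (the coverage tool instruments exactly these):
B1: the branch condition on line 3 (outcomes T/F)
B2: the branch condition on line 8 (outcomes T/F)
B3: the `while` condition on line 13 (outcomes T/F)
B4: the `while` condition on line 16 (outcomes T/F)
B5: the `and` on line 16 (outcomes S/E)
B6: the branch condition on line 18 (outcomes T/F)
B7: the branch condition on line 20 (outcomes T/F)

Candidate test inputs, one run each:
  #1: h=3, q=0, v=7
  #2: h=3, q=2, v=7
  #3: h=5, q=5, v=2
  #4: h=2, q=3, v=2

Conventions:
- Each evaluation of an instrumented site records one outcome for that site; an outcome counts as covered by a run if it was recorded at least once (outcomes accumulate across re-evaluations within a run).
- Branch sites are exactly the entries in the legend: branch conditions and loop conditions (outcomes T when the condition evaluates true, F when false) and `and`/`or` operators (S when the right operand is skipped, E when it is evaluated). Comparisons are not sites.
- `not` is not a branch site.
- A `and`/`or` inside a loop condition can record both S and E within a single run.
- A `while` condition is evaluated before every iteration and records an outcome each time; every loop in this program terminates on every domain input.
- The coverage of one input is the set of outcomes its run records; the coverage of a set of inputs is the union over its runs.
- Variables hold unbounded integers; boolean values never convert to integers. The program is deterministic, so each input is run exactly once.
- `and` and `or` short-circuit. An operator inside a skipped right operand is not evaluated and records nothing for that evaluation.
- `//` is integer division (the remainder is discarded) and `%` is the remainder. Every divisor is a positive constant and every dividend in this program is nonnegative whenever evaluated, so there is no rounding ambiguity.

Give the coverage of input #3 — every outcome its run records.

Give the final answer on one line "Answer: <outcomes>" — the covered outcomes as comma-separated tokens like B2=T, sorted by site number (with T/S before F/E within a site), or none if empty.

Simulating input #3 (h=5, q=5, v=2) step by step:
  B1->F, B2->T, B3->F, B5->E, B4->F, B6->F, B7->T
collecting distinct outcomes: B1=F, B2=T, B3=F, B4=F, B5=E, B6=F, B7=T

Answer: B1=F, B2=T, B3=F, B4=F, B5=E, B6=F, B7=T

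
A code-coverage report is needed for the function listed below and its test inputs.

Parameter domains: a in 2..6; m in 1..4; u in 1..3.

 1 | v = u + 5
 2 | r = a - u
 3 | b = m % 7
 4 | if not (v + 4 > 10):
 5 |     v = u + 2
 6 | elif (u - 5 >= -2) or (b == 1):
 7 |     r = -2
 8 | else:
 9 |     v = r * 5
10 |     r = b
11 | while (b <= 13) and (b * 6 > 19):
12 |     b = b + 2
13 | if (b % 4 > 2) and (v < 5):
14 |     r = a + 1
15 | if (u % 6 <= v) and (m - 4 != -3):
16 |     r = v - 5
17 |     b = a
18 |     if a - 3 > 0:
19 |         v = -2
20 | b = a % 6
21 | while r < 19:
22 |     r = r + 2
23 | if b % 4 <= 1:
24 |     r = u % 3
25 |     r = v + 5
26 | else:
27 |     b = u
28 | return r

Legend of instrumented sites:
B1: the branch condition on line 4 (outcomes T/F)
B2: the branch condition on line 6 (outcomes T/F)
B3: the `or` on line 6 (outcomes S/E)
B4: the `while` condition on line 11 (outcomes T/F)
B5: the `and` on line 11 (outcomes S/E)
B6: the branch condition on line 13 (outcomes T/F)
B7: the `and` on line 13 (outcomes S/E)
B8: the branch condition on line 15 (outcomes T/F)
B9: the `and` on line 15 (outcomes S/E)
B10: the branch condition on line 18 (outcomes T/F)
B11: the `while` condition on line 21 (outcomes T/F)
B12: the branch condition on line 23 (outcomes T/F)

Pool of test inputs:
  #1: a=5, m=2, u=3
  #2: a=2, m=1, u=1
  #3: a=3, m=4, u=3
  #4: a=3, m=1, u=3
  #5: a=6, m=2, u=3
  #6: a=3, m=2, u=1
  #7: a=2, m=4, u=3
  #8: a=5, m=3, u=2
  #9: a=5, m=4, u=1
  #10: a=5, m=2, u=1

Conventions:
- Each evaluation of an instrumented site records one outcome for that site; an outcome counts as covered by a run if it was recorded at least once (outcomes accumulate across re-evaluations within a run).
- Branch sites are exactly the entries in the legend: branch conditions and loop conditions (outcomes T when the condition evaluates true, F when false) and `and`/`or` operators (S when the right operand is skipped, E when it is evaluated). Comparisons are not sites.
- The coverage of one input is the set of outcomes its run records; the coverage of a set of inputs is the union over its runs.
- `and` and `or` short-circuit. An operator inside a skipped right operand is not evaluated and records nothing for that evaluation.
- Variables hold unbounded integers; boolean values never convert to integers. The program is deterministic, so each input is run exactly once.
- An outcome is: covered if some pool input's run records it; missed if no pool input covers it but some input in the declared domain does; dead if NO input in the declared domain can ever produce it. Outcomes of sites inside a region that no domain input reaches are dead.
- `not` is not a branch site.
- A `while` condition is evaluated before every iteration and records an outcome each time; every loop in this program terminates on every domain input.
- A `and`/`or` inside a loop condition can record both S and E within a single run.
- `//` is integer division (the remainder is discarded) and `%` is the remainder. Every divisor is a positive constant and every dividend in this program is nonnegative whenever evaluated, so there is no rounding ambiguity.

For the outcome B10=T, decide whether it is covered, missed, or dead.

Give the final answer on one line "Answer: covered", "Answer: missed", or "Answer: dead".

B10=T is recorded by pool input(s) 1, 5, 8, 9, 10 -> covered

Answer: covered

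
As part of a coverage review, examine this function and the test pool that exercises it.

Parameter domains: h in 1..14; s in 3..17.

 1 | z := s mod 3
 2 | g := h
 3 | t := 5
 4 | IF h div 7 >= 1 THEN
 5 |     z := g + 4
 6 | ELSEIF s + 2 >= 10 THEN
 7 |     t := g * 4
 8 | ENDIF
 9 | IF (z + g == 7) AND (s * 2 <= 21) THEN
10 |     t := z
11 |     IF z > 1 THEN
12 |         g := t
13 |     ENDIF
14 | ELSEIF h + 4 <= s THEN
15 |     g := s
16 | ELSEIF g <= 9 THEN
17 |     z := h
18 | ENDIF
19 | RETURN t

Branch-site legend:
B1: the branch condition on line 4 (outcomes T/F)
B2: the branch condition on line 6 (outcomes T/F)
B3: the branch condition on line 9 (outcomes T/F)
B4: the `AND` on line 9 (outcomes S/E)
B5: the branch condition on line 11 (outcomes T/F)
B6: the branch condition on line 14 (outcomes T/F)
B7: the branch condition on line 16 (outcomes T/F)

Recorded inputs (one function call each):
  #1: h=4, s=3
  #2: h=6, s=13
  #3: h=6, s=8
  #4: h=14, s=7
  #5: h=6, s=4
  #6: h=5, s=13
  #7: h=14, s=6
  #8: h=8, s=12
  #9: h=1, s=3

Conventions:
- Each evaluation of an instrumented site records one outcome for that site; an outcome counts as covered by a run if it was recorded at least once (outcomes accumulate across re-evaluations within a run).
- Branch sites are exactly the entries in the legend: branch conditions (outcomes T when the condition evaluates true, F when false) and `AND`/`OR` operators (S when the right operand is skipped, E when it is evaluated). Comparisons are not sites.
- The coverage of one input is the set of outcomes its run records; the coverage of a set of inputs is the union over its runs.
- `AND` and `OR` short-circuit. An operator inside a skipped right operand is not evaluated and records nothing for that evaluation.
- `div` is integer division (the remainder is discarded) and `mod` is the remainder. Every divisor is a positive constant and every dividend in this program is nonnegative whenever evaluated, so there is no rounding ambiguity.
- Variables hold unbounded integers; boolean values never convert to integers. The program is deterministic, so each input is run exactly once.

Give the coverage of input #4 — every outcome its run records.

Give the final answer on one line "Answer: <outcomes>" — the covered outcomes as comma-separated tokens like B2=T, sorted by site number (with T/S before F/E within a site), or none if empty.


Running input #4 (h=14, s=7), event by event:
  B1->T, B4->S, B3->F, B6->F, B7->F
deduplicating events, the covered set is: B1=T, B3=F, B4=S, B6=F, B7=F
Answer: B1=T, B3=F, B4=S, B6=F, B7=F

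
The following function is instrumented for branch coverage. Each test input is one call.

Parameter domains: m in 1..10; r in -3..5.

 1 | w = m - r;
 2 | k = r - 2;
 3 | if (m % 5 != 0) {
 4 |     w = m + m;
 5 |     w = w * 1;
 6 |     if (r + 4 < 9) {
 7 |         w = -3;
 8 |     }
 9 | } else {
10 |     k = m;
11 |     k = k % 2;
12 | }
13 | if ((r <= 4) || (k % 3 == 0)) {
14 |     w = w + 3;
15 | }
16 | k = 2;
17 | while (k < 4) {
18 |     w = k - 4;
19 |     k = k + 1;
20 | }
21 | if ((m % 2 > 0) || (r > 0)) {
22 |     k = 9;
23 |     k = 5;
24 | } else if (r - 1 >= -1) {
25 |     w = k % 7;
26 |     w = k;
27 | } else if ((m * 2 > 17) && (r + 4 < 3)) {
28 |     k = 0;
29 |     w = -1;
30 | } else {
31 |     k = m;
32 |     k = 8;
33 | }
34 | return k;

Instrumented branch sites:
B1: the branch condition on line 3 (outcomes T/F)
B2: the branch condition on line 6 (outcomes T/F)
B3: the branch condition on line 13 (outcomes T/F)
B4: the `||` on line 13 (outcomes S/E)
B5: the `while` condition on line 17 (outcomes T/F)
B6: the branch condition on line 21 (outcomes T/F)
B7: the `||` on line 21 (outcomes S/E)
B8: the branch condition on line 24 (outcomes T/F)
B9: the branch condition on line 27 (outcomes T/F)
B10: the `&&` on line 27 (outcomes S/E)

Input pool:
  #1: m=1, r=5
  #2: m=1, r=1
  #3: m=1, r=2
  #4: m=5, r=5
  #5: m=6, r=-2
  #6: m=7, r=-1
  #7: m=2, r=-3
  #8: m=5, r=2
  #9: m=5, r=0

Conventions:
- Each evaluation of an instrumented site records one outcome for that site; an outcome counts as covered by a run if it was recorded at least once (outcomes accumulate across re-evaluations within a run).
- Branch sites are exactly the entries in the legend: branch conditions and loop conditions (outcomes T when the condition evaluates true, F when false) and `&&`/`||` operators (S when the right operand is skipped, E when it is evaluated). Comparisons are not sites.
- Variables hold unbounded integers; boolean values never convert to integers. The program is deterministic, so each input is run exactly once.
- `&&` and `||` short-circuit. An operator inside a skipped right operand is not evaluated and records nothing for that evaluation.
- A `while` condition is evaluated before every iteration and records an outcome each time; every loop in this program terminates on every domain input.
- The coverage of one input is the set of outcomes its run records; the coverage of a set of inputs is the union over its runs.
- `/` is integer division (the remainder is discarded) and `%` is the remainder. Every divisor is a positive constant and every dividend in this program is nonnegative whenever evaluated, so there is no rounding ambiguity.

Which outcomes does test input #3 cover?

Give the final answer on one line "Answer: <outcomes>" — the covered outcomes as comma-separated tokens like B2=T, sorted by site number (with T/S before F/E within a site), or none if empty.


Running input #3 (m=1, r=2), event by event:
  B1->T, B2->T, B4->S, B3->T, B5->T, B5->T, B5->F, B7->S, B6->T
as a set, this run covers: B1=T, B2=T, B3=T, B4=S, B5=T, B5=F, B6=T, B7=S
Answer: B1=T, B2=T, B3=T, B4=S, B5=T, B5=F, B6=T, B7=S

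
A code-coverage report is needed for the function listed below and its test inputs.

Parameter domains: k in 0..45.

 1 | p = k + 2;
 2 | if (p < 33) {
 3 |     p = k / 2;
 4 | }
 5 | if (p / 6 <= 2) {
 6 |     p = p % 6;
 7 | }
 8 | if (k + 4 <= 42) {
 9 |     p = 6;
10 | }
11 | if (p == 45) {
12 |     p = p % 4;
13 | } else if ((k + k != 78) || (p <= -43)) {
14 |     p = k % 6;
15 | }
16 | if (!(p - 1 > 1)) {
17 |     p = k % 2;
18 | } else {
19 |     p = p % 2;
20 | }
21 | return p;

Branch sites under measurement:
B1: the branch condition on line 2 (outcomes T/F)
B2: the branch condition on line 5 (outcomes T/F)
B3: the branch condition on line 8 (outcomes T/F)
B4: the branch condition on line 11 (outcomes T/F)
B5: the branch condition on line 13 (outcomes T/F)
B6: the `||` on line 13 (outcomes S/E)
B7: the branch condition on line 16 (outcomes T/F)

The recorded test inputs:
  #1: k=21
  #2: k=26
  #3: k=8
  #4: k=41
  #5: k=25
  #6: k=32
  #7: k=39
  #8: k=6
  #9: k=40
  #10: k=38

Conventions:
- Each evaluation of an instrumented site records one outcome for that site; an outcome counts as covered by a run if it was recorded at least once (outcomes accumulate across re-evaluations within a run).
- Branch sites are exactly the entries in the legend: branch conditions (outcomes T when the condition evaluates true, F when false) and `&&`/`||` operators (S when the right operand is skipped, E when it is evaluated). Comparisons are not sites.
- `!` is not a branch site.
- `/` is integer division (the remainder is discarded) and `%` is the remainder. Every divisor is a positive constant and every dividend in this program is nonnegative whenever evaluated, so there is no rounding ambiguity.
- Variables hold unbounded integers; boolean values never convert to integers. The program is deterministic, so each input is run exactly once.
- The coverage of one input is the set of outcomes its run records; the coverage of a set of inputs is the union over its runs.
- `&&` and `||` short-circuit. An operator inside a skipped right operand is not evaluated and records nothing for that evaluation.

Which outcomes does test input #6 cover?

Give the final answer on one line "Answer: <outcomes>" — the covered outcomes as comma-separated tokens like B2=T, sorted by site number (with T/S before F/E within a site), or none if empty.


Event log for input #6 (k=32):
  B1->F, B2->F, B3->T, B4->F, B6->S, B5->T, B7->T
distinct outcomes covered: B1=F, B2=F, B3=T, B4=F, B5=T, B6=S, B7=T
Answer: B1=F, B2=F, B3=T, B4=F, B5=T, B6=S, B7=T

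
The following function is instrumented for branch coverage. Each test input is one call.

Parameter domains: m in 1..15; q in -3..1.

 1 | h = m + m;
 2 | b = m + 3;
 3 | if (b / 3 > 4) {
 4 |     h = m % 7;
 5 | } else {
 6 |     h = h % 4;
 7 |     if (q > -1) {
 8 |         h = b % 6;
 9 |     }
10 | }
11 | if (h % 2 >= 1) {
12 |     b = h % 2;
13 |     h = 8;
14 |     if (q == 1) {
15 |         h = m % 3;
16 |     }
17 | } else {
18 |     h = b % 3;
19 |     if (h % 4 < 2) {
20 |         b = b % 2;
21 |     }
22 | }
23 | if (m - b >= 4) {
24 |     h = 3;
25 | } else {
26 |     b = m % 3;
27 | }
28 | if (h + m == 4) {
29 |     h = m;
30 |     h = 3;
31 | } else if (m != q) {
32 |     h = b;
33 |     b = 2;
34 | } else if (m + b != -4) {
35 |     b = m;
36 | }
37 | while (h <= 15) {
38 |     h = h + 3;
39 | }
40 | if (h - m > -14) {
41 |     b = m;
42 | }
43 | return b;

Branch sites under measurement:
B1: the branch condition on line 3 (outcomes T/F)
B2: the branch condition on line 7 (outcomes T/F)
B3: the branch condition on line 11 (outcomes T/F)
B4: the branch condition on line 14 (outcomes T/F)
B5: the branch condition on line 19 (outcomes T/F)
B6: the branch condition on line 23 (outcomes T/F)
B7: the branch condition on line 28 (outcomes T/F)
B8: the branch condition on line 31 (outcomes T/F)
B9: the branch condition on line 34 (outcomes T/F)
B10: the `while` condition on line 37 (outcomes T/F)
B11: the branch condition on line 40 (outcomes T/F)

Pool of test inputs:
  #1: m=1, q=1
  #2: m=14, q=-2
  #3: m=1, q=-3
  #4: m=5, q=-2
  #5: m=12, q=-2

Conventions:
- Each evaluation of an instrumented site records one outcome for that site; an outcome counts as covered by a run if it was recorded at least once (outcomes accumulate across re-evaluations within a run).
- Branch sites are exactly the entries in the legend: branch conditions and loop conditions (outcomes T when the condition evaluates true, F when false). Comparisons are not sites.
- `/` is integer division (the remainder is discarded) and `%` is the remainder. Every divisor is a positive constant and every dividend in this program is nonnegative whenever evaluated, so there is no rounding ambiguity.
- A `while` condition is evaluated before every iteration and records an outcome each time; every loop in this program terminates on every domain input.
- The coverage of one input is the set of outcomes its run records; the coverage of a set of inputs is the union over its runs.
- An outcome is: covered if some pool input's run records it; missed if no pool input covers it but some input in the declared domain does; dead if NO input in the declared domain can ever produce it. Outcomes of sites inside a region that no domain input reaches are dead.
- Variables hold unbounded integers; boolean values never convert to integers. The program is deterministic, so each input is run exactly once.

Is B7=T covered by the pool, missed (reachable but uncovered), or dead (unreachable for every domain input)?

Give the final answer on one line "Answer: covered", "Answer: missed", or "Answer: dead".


no pool input records B7=T
but domain input (m=2, q=-3) does record it -> reachable, so missed
Answer: missed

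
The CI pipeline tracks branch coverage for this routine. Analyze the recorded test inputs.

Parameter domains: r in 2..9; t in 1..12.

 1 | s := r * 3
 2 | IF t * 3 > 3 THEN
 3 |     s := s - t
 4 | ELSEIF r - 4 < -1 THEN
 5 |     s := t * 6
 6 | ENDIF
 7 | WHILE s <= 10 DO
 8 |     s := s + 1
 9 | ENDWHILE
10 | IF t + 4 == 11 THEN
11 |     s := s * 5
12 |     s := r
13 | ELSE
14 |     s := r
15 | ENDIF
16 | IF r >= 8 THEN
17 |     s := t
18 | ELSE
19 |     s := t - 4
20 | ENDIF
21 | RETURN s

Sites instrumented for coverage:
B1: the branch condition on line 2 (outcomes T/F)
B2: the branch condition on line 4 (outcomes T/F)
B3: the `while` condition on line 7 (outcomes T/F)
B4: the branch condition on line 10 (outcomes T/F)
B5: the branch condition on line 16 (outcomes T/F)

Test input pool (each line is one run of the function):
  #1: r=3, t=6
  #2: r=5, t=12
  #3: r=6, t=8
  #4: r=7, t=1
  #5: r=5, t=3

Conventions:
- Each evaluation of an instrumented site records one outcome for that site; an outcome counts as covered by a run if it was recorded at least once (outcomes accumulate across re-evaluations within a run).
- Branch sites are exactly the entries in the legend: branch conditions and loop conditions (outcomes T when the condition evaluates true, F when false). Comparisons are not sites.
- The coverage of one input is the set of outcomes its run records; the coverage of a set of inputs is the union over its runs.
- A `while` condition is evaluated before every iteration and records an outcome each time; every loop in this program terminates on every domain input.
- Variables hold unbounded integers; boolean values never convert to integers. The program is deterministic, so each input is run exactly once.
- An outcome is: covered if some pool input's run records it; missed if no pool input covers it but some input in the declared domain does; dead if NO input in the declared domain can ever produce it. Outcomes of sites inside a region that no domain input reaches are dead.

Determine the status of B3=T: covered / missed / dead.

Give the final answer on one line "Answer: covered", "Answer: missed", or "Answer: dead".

B3=T is recorded by pool input(s) 1, 2, 3 -> covered

Answer: covered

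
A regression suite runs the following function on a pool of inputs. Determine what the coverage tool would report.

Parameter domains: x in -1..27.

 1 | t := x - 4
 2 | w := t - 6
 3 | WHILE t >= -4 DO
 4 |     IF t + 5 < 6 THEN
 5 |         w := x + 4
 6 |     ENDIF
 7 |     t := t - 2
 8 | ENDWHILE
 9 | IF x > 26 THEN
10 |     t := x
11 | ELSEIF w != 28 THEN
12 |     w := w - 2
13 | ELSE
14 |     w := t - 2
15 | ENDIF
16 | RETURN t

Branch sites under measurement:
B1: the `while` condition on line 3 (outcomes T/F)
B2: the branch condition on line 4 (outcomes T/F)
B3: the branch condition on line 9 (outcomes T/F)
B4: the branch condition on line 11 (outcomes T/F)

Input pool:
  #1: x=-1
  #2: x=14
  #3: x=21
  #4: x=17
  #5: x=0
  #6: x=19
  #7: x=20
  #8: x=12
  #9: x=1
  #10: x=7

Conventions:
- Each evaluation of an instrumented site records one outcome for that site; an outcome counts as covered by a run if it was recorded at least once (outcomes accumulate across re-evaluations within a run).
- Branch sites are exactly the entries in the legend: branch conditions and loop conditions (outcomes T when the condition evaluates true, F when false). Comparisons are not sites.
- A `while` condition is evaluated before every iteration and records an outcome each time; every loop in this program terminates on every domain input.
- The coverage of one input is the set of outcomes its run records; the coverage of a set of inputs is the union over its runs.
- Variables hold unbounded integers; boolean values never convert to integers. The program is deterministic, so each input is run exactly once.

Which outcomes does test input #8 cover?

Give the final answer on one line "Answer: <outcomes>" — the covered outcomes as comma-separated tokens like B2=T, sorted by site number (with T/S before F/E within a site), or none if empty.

Running input #8 (x=12), event by event:
  B1->T, B2->F, B1->T, B2->F, B1->T, B2->F, B1->T, B2->F, B1->T, B2->T
  B1->T, B2->T, B1->T, B2->T, B1->F, B3->F, B4->T
deduplicating events, the covered set is: B1=T, B1=F, B2=T, B2=F, B3=F, B4=T

Answer: B1=T, B1=F, B2=T, B2=F, B3=F, B4=T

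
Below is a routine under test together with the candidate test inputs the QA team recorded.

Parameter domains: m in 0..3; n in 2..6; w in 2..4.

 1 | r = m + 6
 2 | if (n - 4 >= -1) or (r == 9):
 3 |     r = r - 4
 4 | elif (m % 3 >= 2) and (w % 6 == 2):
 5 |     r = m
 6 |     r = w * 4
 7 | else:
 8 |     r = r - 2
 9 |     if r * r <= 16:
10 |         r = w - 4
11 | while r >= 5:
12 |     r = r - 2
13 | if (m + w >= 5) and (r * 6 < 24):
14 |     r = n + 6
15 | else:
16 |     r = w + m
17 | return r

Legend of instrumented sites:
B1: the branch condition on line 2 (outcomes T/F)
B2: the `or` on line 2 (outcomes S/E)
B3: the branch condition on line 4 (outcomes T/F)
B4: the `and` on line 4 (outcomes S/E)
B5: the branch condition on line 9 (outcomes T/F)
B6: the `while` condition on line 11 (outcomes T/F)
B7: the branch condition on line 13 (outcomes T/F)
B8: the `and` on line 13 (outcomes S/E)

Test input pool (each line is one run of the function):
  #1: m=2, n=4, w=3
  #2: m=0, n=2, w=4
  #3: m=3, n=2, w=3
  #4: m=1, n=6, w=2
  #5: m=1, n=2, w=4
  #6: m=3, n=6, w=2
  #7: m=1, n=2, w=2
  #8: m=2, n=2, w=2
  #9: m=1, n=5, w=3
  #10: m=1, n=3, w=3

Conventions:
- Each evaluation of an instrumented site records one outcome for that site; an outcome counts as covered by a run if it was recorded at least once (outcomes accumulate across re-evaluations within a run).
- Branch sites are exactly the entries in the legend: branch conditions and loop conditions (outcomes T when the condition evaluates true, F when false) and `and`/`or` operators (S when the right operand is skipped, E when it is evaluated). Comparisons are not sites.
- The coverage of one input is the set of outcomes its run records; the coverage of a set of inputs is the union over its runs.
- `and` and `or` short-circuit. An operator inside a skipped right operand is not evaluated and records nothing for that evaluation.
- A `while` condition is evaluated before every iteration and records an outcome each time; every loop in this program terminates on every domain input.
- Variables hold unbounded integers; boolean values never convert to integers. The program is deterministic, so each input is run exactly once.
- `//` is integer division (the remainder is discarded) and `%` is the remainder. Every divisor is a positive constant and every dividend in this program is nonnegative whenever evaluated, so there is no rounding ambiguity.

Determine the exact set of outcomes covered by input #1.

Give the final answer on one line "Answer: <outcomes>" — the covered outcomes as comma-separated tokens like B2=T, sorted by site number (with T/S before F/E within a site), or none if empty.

Tracing the run of input #1 (m=2, n=4, w=3):
  B2->S, B1->T, B6->F, B8->E, B7->F
deduplicating events, the covered set is: B1=T, B2=S, B6=F, B7=F, B8=E

Answer: B1=T, B2=S, B6=F, B7=F, B8=E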